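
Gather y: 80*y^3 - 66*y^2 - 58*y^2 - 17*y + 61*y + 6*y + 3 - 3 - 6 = 80*y^3 - 124*y^2 + 50*y - 6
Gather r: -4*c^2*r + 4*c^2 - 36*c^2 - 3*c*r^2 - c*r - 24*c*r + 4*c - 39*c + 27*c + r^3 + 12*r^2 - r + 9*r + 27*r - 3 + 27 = -32*c^2 - 8*c + r^3 + r^2*(12 - 3*c) + r*(-4*c^2 - 25*c + 35) + 24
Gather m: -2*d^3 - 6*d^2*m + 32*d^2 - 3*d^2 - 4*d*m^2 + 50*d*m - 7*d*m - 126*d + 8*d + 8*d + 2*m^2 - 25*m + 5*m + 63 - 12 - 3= -2*d^3 + 29*d^2 - 110*d + m^2*(2 - 4*d) + m*(-6*d^2 + 43*d - 20) + 48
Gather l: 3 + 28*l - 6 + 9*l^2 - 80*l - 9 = 9*l^2 - 52*l - 12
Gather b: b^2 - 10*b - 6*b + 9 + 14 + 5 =b^2 - 16*b + 28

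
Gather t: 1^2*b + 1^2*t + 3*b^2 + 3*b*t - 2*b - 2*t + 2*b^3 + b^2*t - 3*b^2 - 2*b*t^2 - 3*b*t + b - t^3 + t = 2*b^3 + b^2*t - 2*b*t^2 - t^3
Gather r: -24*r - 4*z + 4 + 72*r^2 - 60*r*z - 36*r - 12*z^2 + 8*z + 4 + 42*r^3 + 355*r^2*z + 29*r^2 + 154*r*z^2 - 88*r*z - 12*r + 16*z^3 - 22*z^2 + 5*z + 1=42*r^3 + r^2*(355*z + 101) + r*(154*z^2 - 148*z - 72) + 16*z^3 - 34*z^2 + 9*z + 9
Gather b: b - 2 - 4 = b - 6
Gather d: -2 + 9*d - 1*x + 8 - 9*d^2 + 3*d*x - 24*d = -9*d^2 + d*(3*x - 15) - x + 6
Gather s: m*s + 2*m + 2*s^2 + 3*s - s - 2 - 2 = 2*m + 2*s^2 + s*(m + 2) - 4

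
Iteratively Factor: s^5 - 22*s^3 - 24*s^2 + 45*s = (s + 3)*(s^4 - 3*s^3 - 13*s^2 + 15*s) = (s - 1)*(s + 3)*(s^3 - 2*s^2 - 15*s) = (s - 5)*(s - 1)*(s + 3)*(s^2 + 3*s) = (s - 5)*(s - 1)*(s + 3)^2*(s)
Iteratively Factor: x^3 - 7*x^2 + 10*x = (x - 5)*(x^2 - 2*x) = x*(x - 5)*(x - 2)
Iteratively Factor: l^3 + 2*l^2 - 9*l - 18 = (l + 3)*(l^2 - l - 6) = (l - 3)*(l + 3)*(l + 2)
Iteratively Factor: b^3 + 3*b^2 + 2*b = (b + 1)*(b^2 + 2*b) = b*(b + 1)*(b + 2)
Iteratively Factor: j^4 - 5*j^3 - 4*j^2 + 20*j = (j)*(j^3 - 5*j^2 - 4*j + 20) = j*(j - 5)*(j^2 - 4) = j*(j - 5)*(j + 2)*(j - 2)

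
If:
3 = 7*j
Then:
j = 3/7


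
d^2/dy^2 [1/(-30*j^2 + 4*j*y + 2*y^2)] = (15*j^2 - 2*j*y - y^2 + 4*(j + y)^2)/(-15*j^2 + 2*j*y + y^2)^3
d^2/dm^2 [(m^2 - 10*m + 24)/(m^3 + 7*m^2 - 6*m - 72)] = 2*(m^6 - 30*m^5 - 48*m^4 + 1340*m^3 + 288*m^2 - 12960*m + 22464)/(m^9 + 21*m^8 + 129*m^7 - 125*m^6 - 3798*m^5 - 7236*m^4 + 33480*m^3 + 101088*m^2 - 93312*m - 373248)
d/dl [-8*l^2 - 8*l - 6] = -16*l - 8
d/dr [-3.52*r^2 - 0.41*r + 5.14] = -7.04*r - 0.41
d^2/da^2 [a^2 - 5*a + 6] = 2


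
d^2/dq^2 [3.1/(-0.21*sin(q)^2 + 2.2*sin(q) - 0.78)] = (0.54684*sin(q)^4 - 4.2966*sin(q)^3 + 12.15262*sin(q)^2 + 13.9128*sin(q) - 28.99244)/(0.21*sin(q)^2 - 2.2*sin(q) + 0.78)^3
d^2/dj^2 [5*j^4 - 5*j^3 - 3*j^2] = 60*j^2 - 30*j - 6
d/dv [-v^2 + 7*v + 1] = 7 - 2*v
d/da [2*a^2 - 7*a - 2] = 4*a - 7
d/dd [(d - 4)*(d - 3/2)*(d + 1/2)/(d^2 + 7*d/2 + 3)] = (4*d^4 + 28*d^3 - 47*d^2 - 144*d - 3)/(4*d^4 + 28*d^3 + 73*d^2 + 84*d + 36)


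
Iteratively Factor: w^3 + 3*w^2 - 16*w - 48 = (w + 3)*(w^2 - 16) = (w + 3)*(w + 4)*(w - 4)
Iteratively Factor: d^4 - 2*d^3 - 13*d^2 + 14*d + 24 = (d + 3)*(d^3 - 5*d^2 + 2*d + 8) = (d + 1)*(d + 3)*(d^2 - 6*d + 8) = (d - 2)*(d + 1)*(d + 3)*(d - 4)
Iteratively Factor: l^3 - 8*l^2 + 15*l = (l)*(l^2 - 8*l + 15) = l*(l - 5)*(l - 3)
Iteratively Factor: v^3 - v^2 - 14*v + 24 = (v - 3)*(v^2 + 2*v - 8) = (v - 3)*(v - 2)*(v + 4)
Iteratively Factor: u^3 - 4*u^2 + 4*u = (u - 2)*(u^2 - 2*u) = u*(u - 2)*(u - 2)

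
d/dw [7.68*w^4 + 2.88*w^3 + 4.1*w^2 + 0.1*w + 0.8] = 30.72*w^3 + 8.64*w^2 + 8.2*w + 0.1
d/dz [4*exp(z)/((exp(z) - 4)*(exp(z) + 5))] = 4*(-exp(2*z) - 20)*exp(z)/(exp(4*z) + 2*exp(3*z) - 39*exp(2*z) - 40*exp(z) + 400)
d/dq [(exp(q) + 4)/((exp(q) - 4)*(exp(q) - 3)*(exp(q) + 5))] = 2*(-exp(3*q) - 5*exp(2*q) + 8*exp(q) + 76)*exp(q)/(exp(6*q) - 4*exp(5*q) - 42*exp(4*q) + 212*exp(3*q) + 289*exp(2*q) - 2760*exp(q) + 3600)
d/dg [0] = 0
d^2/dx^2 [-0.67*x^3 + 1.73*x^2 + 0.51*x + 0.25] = 3.46 - 4.02*x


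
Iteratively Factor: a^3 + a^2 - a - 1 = (a - 1)*(a^2 + 2*a + 1) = (a - 1)*(a + 1)*(a + 1)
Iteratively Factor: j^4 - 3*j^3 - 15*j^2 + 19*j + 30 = (j + 1)*(j^3 - 4*j^2 - 11*j + 30) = (j - 5)*(j + 1)*(j^2 + j - 6) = (j - 5)*(j + 1)*(j + 3)*(j - 2)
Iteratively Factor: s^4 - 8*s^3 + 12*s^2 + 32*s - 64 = (s - 4)*(s^3 - 4*s^2 - 4*s + 16) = (s - 4)*(s - 2)*(s^2 - 2*s - 8) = (s - 4)*(s - 2)*(s + 2)*(s - 4)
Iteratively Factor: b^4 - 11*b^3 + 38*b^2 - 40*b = (b - 5)*(b^3 - 6*b^2 + 8*b) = (b - 5)*(b - 4)*(b^2 - 2*b) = (b - 5)*(b - 4)*(b - 2)*(b)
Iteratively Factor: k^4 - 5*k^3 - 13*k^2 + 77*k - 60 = (k - 5)*(k^3 - 13*k + 12) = (k - 5)*(k - 1)*(k^2 + k - 12) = (k - 5)*(k - 3)*(k - 1)*(k + 4)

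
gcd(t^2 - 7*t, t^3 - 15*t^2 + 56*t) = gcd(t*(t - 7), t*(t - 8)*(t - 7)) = t^2 - 7*t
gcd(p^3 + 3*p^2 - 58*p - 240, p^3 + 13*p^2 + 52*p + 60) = p^2 + 11*p + 30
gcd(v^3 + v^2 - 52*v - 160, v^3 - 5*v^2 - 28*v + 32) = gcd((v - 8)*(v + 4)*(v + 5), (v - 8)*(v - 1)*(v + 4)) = v^2 - 4*v - 32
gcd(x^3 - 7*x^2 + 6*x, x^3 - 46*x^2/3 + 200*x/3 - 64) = x - 6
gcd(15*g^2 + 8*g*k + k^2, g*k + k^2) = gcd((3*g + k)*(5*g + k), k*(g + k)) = 1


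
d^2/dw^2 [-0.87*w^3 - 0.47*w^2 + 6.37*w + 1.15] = -5.22*w - 0.94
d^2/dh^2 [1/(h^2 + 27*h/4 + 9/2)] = 8*(-16*h^2 - 108*h + (8*h + 27)^2 - 72)/(4*h^2 + 27*h + 18)^3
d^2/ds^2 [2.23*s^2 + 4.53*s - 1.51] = 4.46000000000000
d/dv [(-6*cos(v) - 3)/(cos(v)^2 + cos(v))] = -(6*sin(v) + 3*sin(v)/cos(v)^2 + 6*tan(v))/(cos(v) + 1)^2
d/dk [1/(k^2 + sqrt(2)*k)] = (-2*k - sqrt(2))/(k^2*(k + sqrt(2))^2)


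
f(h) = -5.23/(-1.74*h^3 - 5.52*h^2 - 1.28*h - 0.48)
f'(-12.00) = -0.00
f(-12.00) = -0.00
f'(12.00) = -0.00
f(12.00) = 0.00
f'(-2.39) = -0.91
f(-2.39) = 1.01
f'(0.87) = -1.62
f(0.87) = 0.76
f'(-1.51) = 0.69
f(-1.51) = 1.02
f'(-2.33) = -0.68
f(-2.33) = 0.96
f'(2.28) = -0.10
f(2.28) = 0.10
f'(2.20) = -0.11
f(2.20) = 0.11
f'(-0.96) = 3.01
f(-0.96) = 1.87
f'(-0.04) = -23.13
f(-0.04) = 11.95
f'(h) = -5.23*(5.22*h^2 + 11.04*h + 1.28)/(-1.74*h^3 - 5.52*h^2 - 1.28*h - 0.48)^2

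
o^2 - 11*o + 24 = (o - 8)*(o - 3)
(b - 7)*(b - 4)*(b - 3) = b^3 - 14*b^2 + 61*b - 84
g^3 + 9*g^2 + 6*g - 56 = (g - 2)*(g + 4)*(g + 7)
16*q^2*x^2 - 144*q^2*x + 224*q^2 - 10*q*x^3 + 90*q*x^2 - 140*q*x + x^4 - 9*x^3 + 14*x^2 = (-8*q + x)*(-2*q + x)*(x - 7)*(x - 2)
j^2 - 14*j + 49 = (j - 7)^2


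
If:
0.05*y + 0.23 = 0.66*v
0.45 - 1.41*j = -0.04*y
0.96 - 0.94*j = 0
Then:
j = 1.02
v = 2.22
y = 24.75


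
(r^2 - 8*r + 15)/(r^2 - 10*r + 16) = (r^2 - 8*r + 15)/(r^2 - 10*r + 16)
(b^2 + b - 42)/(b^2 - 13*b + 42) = (b + 7)/(b - 7)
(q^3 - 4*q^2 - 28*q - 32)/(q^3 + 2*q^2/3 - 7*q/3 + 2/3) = 3*(q^2 - 6*q - 16)/(3*q^2 - 4*q + 1)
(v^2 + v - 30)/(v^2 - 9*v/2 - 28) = 2*(-v^2 - v + 30)/(-2*v^2 + 9*v + 56)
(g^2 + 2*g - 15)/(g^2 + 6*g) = (g^2 + 2*g - 15)/(g*(g + 6))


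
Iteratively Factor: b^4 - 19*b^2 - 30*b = (b - 5)*(b^3 + 5*b^2 + 6*b) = (b - 5)*(b + 3)*(b^2 + 2*b) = (b - 5)*(b + 2)*(b + 3)*(b)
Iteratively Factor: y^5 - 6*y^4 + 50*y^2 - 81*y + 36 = (y - 4)*(y^4 - 2*y^3 - 8*y^2 + 18*y - 9) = (y - 4)*(y - 1)*(y^3 - y^2 - 9*y + 9) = (y - 4)*(y - 3)*(y - 1)*(y^2 + 2*y - 3) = (y - 4)*(y - 3)*(y - 1)*(y + 3)*(y - 1)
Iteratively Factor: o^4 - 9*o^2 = (o + 3)*(o^3 - 3*o^2) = o*(o + 3)*(o^2 - 3*o) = o*(o - 3)*(o + 3)*(o)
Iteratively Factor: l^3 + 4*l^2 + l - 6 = (l + 3)*(l^2 + l - 2) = (l + 2)*(l + 3)*(l - 1)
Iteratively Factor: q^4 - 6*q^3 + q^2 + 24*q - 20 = (q - 1)*(q^3 - 5*q^2 - 4*q + 20) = (q - 1)*(q + 2)*(q^2 - 7*q + 10) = (q - 5)*(q - 1)*(q + 2)*(q - 2)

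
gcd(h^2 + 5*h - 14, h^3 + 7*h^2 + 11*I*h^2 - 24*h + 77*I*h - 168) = h + 7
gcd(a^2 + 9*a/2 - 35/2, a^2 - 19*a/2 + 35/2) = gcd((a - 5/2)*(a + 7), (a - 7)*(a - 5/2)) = a - 5/2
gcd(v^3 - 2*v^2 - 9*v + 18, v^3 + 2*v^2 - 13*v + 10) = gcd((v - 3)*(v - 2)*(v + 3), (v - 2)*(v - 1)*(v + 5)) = v - 2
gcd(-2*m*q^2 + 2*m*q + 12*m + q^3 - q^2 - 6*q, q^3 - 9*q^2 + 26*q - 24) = q - 3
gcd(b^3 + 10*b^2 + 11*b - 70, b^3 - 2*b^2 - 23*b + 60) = b + 5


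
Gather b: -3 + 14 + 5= 16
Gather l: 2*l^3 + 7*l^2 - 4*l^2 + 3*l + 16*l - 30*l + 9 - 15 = 2*l^3 + 3*l^2 - 11*l - 6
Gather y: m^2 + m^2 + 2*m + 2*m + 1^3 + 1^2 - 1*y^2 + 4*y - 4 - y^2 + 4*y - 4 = 2*m^2 + 4*m - 2*y^2 + 8*y - 6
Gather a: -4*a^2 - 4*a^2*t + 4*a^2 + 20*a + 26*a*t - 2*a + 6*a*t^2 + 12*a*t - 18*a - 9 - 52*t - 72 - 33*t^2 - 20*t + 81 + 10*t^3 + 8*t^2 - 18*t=-4*a^2*t + a*(6*t^2 + 38*t) + 10*t^3 - 25*t^2 - 90*t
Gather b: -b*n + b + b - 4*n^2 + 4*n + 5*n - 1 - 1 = b*(2 - n) - 4*n^2 + 9*n - 2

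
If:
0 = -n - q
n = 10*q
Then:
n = 0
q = 0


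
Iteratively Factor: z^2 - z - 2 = (z - 2)*(z + 1)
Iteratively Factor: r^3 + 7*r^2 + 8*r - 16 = (r - 1)*(r^2 + 8*r + 16) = (r - 1)*(r + 4)*(r + 4)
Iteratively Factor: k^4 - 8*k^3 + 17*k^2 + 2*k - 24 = (k - 3)*(k^3 - 5*k^2 + 2*k + 8) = (k - 4)*(k - 3)*(k^2 - k - 2) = (k - 4)*(k - 3)*(k + 1)*(k - 2)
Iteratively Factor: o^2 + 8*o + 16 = (o + 4)*(o + 4)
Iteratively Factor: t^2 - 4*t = (t - 4)*(t)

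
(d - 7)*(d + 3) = d^2 - 4*d - 21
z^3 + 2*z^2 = z^2*(z + 2)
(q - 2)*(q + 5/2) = q^2 + q/2 - 5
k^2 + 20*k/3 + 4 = (k + 2/3)*(k + 6)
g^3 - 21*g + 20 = (g - 4)*(g - 1)*(g + 5)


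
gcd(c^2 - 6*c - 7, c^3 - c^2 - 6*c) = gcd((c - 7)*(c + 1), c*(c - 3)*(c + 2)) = 1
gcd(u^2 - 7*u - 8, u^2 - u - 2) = u + 1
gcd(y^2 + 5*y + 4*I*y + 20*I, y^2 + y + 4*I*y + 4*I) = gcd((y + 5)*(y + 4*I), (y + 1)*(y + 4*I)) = y + 4*I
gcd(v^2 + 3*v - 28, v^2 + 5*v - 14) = v + 7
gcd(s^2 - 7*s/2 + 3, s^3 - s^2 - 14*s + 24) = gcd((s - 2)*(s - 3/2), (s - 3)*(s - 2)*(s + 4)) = s - 2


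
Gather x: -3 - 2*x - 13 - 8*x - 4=-10*x - 20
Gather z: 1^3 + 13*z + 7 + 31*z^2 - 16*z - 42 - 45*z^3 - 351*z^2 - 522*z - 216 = -45*z^3 - 320*z^2 - 525*z - 250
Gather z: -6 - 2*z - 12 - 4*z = -6*z - 18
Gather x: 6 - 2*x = 6 - 2*x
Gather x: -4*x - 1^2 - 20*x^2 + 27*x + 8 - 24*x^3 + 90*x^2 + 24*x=-24*x^3 + 70*x^2 + 47*x + 7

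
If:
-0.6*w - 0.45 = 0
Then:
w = -0.75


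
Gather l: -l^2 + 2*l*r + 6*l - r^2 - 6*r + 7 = -l^2 + l*(2*r + 6) - r^2 - 6*r + 7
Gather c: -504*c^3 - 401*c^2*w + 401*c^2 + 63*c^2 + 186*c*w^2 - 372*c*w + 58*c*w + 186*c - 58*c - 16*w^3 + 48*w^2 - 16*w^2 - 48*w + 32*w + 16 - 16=-504*c^3 + c^2*(464 - 401*w) + c*(186*w^2 - 314*w + 128) - 16*w^3 + 32*w^2 - 16*w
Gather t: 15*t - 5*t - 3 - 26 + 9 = 10*t - 20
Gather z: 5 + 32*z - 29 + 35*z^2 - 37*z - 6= 35*z^2 - 5*z - 30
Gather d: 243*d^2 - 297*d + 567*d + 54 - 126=243*d^2 + 270*d - 72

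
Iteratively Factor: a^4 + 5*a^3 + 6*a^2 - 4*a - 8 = (a - 1)*(a^3 + 6*a^2 + 12*a + 8) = (a - 1)*(a + 2)*(a^2 + 4*a + 4) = (a - 1)*(a + 2)^2*(a + 2)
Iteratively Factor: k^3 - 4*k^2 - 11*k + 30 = (k - 5)*(k^2 + k - 6) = (k - 5)*(k - 2)*(k + 3)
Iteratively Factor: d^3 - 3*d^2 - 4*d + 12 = (d - 3)*(d^2 - 4) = (d - 3)*(d + 2)*(d - 2)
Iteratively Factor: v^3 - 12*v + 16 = (v + 4)*(v^2 - 4*v + 4) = (v - 2)*(v + 4)*(v - 2)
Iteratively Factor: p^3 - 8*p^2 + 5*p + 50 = (p - 5)*(p^2 - 3*p - 10) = (p - 5)*(p + 2)*(p - 5)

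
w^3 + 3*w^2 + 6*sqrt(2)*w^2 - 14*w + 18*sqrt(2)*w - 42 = (w + 3)*(w - sqrt(2))*(w + 7*sqrt(2))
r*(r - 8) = r^2 - 8*r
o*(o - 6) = o^2 - 6*o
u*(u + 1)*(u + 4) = u^3 + 5*u^2 + 4*u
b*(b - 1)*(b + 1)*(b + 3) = b^4 + 3*b^3 - b^2 - 3*b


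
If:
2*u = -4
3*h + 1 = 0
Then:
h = -1/3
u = -2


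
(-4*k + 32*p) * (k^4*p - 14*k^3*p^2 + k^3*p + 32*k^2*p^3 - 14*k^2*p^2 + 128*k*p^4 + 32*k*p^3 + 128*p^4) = -4*k^5*p + 88*k^4*p^2 - 4*k^4*p - 576*k^3*p^3 + 88*k^3*p^2 + 512*k^2*p^4 - 576*k^2*p^3 + 4096*k*p^5 + 512*k*p^4 + 4096*p^5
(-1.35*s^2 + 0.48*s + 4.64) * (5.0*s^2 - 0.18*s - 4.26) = -6.75*s^4 + 2.643*s^3 + 28.8646*s^2 - 2.88*s - 19.7664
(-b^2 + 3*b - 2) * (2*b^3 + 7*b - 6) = -2*b^5 + 6*b^4 - 11*b^3 + 27*b^2 - 32*b + 12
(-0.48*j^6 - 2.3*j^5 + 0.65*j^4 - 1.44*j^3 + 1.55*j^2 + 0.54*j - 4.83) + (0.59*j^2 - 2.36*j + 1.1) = -0.48*j^6 - 2.3*j^5 + 0.65*j^4 - 1.44*j^3 + 2.14*j^2 - 1.82*j - 3.73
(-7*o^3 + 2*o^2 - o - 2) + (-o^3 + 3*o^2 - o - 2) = -8*o^3 + 5*o^2 - 2*o - 4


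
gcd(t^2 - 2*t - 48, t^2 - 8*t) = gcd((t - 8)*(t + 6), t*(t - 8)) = t - 8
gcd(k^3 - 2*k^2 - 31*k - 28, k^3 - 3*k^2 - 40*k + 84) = k - 7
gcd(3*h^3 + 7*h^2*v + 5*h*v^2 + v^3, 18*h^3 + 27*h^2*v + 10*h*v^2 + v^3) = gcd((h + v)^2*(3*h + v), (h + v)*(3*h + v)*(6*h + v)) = 3*h^2 + 4*h*v + v^2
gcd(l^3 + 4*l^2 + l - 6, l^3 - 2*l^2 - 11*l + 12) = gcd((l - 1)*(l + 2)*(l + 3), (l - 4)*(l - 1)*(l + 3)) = l^2 + 2*l - 3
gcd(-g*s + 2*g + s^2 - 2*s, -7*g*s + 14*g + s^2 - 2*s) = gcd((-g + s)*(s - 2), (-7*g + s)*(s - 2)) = s - 2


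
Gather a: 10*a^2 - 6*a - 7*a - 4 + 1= 10*a^2 - 13*a - 3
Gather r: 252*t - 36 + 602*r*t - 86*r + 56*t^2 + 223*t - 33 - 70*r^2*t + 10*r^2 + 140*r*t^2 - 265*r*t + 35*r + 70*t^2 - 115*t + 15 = r^2*(10 - 70*t) + r*(140*t^2 + 337*t - 51) + 126*t^2 + 360*t - 54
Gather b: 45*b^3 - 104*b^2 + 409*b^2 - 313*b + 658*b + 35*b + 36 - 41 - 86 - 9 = 45*b^3 + 305*b^2 + 380*b - 100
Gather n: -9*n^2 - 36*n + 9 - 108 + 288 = -9*n^2 - 36*n + 189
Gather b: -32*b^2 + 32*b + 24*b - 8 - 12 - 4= -32*b^2 + 56*b - 24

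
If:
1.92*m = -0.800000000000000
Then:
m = -0.42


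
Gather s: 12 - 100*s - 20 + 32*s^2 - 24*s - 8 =32*s^2 - 124*s - 16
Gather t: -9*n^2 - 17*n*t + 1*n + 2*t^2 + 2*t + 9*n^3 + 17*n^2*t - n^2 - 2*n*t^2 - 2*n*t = 9*n^3 - 10*n^2 + n + t^2*(2 - 2*n) + t*(17*n^2 - 19*n + 2)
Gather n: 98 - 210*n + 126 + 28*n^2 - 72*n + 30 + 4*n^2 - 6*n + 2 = 32*n^2 - 288*n + 256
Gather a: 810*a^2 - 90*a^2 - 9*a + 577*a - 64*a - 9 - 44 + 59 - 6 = 720*a^2 + 504*a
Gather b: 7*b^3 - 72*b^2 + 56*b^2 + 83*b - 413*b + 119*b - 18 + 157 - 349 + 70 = 7*b^3 - 16*b^2 - 211*b - 140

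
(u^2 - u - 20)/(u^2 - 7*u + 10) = (u + 4)/(u - 2)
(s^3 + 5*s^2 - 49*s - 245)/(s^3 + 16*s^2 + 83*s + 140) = (s - 7)/(s + 4)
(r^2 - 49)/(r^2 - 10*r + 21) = (r + 7)/(r - 3)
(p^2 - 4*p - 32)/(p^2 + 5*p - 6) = (p^2 - 4*p - 32)/(p^2 + 5*p - 6)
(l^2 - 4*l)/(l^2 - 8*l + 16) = l/(l - 4)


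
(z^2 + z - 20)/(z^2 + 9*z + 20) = (z - 4)/(z + 4)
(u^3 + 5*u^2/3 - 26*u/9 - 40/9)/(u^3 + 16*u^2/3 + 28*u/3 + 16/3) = (u - 5/3)/(u + 2)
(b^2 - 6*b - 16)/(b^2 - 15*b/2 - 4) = 2*(b + 2)/(2*b + 1)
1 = 1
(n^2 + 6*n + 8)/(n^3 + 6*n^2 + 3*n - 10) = (n + 4)/(n^2 + 4*n - 5)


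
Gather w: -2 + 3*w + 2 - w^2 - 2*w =-w^2 + w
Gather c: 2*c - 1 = 2*c - 1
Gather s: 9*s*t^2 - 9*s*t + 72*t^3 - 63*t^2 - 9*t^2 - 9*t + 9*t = s*(9*t^2 - 9*t) + 72*t^3 - 72*t^2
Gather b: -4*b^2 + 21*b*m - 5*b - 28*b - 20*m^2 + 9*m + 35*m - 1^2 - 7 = -4*b^2 + b*(21*m - 33) - 20*m^2 + 44*m - 8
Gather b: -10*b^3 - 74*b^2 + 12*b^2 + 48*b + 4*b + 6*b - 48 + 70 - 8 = -10*b^3 - 62*b^2 + 58*b + 14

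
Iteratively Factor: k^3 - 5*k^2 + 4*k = (k)*(k^2 - 5*k + 4) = k*(k - 1)*(k - 4)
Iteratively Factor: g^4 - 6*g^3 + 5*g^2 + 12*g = (g)*(g^3 - 6*g^2 + 5*g + 12) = g*(g - 3)*(g^2 - 3*g - 4) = g*(g - 4)*(g - 3)*(g + 1)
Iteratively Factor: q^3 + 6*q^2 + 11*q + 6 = (q + 1)*(q^2 + 5*q + 6) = (q + 1)*(q + 3)*(q + 2)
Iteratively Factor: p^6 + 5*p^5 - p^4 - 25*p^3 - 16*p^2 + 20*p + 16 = (p + 2)*(p^5 + 3*p^4 - 7*p^3 - 11*p^2 + 6*p + 8) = (p - 1)*(p + 2)*(p^4 + 4*p^3 - 3*p^2 - 14*p - 8) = (p - 1)*(p + 1)*(p + 2)*(p^3 + 3*p^2 - 6*p - 8) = (p - 1)*(p + 1)^2*(p + 2)*(p^2 + 2*p - 8) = (p - 2)*(p - 1)*(p + 1)^2*(p + 2)*(p + 4)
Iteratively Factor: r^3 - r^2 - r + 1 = (r - 1)*(r^2 - 1) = (r - 1)*(r + 1)*(r - 1)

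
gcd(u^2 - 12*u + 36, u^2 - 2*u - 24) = u - 6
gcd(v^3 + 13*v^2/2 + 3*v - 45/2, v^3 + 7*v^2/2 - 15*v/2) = v^2 + 7*v/2 - 15/2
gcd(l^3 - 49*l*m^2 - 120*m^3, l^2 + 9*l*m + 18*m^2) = l + 3*m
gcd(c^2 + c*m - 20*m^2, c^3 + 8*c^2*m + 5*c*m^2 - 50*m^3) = c + 5*m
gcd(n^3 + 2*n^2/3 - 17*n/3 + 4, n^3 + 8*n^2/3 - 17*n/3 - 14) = n + 3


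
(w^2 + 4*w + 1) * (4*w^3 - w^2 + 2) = 4*w^5 + 15*w^4 + w^2 + 8*w + 2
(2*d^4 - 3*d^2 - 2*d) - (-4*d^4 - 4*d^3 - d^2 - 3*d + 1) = 6*d^4 + 4*d^3 - 2*d^2 + d - 1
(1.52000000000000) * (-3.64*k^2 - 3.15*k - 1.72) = -5.5328*k^2 - 4.788*k - 2.6144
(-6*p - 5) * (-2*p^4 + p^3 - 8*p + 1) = 12*p^5 + 4*p^4 - 5*p^3 + 48*p^2 + 34*p - 5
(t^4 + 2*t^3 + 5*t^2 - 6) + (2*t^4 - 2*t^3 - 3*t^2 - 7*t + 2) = 3*t^4 + 2*t^2 - 7*t - 4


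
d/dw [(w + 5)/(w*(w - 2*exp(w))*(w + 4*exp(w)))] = (-w*(w + 5)*(w - 2*exp(w))*(4*exp(w) + 1) + w*(w + 5)*(w + 4*exp(w))*(2*exp(w) - 1) + w*(w - 2*exp(w))*(w + 4*exp(w)) - (w + 5)*(w - 2*exp(w))*(w + 4*exp(w)))/(w^2*(w - 2*exp(w))^2*(w + 4*exp(w))^2)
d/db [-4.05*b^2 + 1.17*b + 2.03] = 1.17 - 8.1*b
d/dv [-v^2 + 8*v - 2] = 8 - 2*v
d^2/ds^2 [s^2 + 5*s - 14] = 2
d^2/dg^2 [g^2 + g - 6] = 2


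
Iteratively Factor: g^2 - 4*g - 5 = (g - 5)*(g + 1)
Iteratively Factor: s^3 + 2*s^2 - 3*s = (s - 1)*(s^2 + 3*s) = (s - 1)*(s + 3)*(s)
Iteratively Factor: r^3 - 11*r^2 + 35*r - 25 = (r - 1)*(r^2 - 10*r + 25) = (r - 5)*(r - 1)*(r - 5)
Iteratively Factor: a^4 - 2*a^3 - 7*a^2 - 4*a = (a + 1)*(a^3 - 3*a^2 - 4*a) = a*(a + 1)*(a^2 - 3*a - 4) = a*(a + 1)^2*(a - 4)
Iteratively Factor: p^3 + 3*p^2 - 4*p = (p - 1)*(p^2 + 4*p) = (p - 1)*(p + 4)*(p)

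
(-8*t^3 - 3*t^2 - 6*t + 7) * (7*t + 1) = -56*t^4 - 29*t^3 - 45*t^2 + 43*t + 7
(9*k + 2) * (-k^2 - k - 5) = -9*k^3 - 11*k^2 - 47*k - 10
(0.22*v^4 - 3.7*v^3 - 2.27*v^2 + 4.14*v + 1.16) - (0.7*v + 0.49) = 0.22*v^4 - 3.7*v^3 - 2.27*v^2 + 3.44*v + 0.67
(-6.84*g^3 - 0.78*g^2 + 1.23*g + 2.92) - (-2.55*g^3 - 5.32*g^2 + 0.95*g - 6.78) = -4.29*g^3 + 4.54*g^2 + 0.28*g + 9.7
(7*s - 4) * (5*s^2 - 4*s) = 35*s^3 - 48*s^2 + 16*s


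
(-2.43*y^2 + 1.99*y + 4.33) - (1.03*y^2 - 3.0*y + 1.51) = -3.46*y^2 + 4.99*y + 2.82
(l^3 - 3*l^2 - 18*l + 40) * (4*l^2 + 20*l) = 4*l^5 + 8*l^4 - 132*l^3 - 200*l^2 + 800*l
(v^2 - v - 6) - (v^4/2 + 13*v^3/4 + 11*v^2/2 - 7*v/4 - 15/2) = -v^4/2 - 13*v^3/4 - 9*v^2/2 + 3*v/4 + 3/2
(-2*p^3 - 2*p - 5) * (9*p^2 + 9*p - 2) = -18*p^5 - 18*p^4 - 14*p^3 - 63*p^2 - 41*p + 10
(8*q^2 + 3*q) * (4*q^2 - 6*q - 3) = 32*q^4 - 36*q^3 - 42*q^2 - 9*q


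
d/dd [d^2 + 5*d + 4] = 2*d + 5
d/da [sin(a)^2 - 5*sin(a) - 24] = (2*sin(a) - 5)*cos(a)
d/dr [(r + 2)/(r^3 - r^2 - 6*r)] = (3 - 2*r)/(r^2*(r^2 - 6*r + 9))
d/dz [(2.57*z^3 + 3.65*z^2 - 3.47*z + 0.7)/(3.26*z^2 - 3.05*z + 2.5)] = (8.3782*z^4 - 15.677*z^3 + 19.4547*z^2 + 13.686*z - 6.54)/(10.6276*z^4 - 19.886*z^3 + 25.6025*z^2 - 15.25*z + 6.25)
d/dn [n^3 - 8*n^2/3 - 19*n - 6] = 3*n^2 - 16*n/3 - 19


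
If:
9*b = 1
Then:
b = 1/9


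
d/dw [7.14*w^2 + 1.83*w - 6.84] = 14.28*w + 1.83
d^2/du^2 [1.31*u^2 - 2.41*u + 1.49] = 2.62000000000000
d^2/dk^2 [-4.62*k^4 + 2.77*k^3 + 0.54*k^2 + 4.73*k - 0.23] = -55.44*k^2 + 16.62*k + 1.08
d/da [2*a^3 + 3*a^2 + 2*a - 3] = 6*a^2 + 6*a + 2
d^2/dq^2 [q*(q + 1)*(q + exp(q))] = q^2*exp(q) + 5*q*exp(q) + 6*q + 4*exp(q) + 2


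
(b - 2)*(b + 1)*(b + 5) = b^3 + 4*b^2 - 7*b - 10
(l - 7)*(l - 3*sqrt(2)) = l^2 - 7*l - 3*sqrt(2)*l + 21*sqrt(2)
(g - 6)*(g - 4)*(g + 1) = g^3 - 9*g^2 + 14*g + 24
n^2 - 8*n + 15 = (n - 5)*(n - 3)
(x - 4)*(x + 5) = x^2 + x - 20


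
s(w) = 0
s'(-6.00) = 0.00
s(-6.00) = 0.00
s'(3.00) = 0.00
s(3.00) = 0.00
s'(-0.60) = 0.00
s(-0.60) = 0.00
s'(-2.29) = 0.00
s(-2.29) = 0.00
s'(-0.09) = 0.00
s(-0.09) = 0.00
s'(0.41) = 0.00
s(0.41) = 0.00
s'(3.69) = 0.00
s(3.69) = 0.00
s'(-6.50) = 0.00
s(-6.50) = 0.00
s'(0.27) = 0.00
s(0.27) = 0.00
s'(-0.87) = 0.00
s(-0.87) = 0.00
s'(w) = 0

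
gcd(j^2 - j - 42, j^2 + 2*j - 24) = j + 6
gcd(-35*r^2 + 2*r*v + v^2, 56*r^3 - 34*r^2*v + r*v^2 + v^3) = 7*r + v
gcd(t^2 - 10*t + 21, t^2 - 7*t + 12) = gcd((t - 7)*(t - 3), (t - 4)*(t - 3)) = t - 3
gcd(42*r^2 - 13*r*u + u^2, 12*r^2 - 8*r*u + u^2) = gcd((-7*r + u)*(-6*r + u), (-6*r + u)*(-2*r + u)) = 6*r - u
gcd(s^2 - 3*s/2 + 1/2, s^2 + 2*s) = 1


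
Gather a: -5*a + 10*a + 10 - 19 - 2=5*a - 11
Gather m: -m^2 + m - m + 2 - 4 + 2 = -m^2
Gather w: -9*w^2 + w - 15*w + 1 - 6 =-9*w^2 - 14*w - 5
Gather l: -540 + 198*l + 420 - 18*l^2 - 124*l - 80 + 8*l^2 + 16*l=-10*l^2 + 90*l - 200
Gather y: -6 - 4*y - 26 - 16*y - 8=-20*y - 40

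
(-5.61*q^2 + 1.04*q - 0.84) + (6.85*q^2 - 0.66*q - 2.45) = 1.24*q^2 + 0.38*q - 3.29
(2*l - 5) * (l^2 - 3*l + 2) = 2*l^3 - 11*l^2 + 19*l - 10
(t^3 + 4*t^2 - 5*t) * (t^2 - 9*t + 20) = t^5 - 5*t^4 - 21*t^3 + 125*t^2 - 100*t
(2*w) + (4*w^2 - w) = 4*w^2 + w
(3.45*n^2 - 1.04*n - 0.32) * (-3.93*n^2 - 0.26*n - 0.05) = -13.5585*n^4 + 3.1902*n^3 + 1.3555*n^2 + 0.1352*n + 0.016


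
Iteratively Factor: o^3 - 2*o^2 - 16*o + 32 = (o - 2)*(o^2 - 16) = (o - 2)*(o + 4)*(o - 4)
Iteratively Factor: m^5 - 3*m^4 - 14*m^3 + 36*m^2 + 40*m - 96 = (m + 3)*(m^4 - 6*m^3 + 4*m^2 + 24*m - 32) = (m - 2)*(m + 3)*(m^3 - 4*m^2 - 4*m + 16) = (m - 4)*(m - 2)*(m + 3)*(m^2 - 4) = (m - 4)*(m - 2)^2*(m + 3)*(m + 2)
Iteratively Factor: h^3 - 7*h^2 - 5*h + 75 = (h - 5)*(h^2 - 2*h - 15) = (h - 5)^2*(h + 3)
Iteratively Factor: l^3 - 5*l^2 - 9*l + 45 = (l - 3)*(l^2 - 2*l - 15) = (l - 3)*(l + 3)*(l - 5)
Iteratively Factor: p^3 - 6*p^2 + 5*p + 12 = (p - 4)*(p^2 - 2*p - 3) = (p - 4)*(p + 1)*(p - 3)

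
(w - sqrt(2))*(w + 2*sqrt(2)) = w^2 + sqrt(2)*w - 4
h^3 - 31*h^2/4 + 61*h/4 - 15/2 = (h - 5)*(h - 2)*(h - 3/4)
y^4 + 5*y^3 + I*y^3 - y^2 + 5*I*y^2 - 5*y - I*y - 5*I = (y - 1)*(y + 1)*(y + 5)*(y + I)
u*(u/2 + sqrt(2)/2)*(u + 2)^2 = u^4/2 + sqrt(2)*u^3/2 + 2*u^3 + 2*u^2 + 2*sqrt(2)*u^2 + 2*sqrt(2)*u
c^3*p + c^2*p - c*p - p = (c - 1)*(c + 1)*(c*p + p)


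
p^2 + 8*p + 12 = (p + 2)*(p + 6)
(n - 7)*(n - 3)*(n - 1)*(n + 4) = n^4 - 7*n^3 - 13*n^2 + 103*n - 84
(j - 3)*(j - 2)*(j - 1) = j^3 - 6*j^2 + 11*j - 6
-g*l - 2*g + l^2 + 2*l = (-g + l)*(l + 2)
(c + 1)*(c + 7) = c^2 + 8*c + 7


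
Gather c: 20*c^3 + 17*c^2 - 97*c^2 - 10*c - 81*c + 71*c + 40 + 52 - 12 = 20*c^3 - 80*c^2 - 20*c + 80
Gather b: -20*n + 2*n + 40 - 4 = 36 - 18*n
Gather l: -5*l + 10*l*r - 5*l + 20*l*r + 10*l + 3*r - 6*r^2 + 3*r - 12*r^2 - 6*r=30*l*r - 18*r^2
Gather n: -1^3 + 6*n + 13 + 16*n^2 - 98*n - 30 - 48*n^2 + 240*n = -32*n^2 + 148*n - 18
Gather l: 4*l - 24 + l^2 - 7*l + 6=l^2 - 3*l - 18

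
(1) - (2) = -1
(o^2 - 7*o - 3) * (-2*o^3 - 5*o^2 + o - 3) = -2*o^5 + 9*o^4 + 42*o^3 + 5*o^2 + 18*o + 9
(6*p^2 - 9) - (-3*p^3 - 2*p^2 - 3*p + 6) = 3*p^3 + 8*p^2 + 3*p - 15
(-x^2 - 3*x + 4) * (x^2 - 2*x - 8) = -x^4 - x^3 + 18*x^2 + 16*x - 32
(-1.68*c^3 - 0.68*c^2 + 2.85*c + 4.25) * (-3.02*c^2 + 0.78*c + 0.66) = 5.0736*c^5 + 0.7432*c^4 - 10.2462*c^3 - 11.0608*c^2 + 5.196*c + 2.805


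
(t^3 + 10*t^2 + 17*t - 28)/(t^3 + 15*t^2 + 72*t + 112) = (t - 1)/(t + 4)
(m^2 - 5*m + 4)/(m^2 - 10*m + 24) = (m - 1)/(m - 6)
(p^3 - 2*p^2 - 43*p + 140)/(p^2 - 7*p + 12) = (p^2 + 2*p - 35)/(p - 3)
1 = 1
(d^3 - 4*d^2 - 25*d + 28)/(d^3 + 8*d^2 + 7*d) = (d^3 - 4*d^2 - 25*d + 28)/(d*(d^2 + 8*d + 7))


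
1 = 1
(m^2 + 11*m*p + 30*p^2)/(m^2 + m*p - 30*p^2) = (-m - 5*p)/(-m + 5*p)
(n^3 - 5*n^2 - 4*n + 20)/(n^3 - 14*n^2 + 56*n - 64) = (n^2 - 3*n - 10)/(n^2 - 12*n + 32)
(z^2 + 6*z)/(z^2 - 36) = z/(z - 6)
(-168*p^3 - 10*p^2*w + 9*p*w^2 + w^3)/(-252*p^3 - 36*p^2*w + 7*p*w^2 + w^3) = (4*p - w)/(6*p - w)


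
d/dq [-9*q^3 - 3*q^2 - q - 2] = -27*q^2 - 6*q - 1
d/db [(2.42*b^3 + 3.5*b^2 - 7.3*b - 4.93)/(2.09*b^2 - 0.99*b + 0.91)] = (5.0578*b^4 - 4.7916*b^3 + 18.3986*b^2 + 26.9774*b - 11.5237)/(4.3681*b^4 - 4.1382*b^3 + 4.7839*b^2 - 1.8018*b + 0.8281)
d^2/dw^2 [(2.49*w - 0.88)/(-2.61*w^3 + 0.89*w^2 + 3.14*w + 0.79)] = (-101.772774*w^5 + 106.639902*w^4 - 77.464182*w^3 - 100.698996*w^2 + 36.146634*w + 28.468828)/(17.779581*w^9 - 18.188307*w^8 - 57.967839*w^7 + 26.91379*w^6 + 80.749632*w^5 + 10.643787*w^4 - 39.318845*w^3 - 25.033599*w^2 - 5.879022*w - 0.493039)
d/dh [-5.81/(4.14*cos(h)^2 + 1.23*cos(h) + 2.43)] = -(48.1068*cos(h) + 7.1463)*sin(h)/(4.14*cos(h)^2 + 1.23*cos(h) + 2.43)^2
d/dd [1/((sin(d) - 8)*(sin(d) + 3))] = (5 - 2*sin(d))*cos(d)/((sin(d) - 8)^2*(sin(d) + 3)^2)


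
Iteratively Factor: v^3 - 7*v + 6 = (v - 2)*(v^2 + 2*v - 3) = (v - 2)*(v + 3)*(v - 1)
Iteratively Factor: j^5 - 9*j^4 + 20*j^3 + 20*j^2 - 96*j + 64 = (j - 1)*(j^4 - 8*j^3 + 12*j^2 + 32*j - 64) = (j - 4)*(j - 1)*(j^3 - 4*j^2 - 4*j + 16) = (j - 4)*(j - 2)*(j - 1)*(j^2 - 2*j - 8) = (j - 4)^2*(j - 2)*(j - 1)*(j + 2)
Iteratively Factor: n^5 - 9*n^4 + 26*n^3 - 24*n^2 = (n - 2)*(n^4 - 7*n^3 + 12*n^2) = n*(n - 2)*(n^3 - 7*n^2 + 12*n) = n^2*(n - 2)*(n^2 - 7*n + 12) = n^2*(n - 3)*(n - 2)*(n - 4)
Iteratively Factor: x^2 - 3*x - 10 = (x + 2)*(x - 5)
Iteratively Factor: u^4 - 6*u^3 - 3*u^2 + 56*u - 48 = (u + 3)*(u^3 - 9*u^2 + 24*u - 16) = (u - 4)*(u + 3)*(u^2 - 5*u + 4) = (u - 4)^2*(u + 3)*(u - 1)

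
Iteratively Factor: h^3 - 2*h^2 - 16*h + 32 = (h - 4)*(h^2 + 2*h - 8) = (h - 4)*(h + 4)*(h - 2)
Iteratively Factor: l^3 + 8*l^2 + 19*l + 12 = (l + 1)*(l^2 + 7*l + 12) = (l + 1)*(l + 3)*(l + 4)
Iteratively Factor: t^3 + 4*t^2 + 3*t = (t + 3)*(t^2 + t) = t*(t + 3)*(t + 1)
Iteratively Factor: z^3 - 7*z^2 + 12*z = (z - 4)*(z^2 - 3*z) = z*(z - 4)*(z - 3)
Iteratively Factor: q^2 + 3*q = (q)*(q + 3)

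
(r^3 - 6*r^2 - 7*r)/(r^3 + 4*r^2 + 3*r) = (r - 7)/(r + 3)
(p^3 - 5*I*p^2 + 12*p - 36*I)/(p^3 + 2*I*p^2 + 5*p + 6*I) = (p - 6*I)/(p + I)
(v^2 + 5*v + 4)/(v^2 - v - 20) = (v + 1)/(v - 5)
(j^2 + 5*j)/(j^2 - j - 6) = j*(j + 5)/(j^2 - j - 6)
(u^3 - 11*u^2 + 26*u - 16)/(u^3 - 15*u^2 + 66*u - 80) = (u - 1)/(u - 5)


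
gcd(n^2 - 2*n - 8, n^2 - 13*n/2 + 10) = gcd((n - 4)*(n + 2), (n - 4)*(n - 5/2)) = n - 4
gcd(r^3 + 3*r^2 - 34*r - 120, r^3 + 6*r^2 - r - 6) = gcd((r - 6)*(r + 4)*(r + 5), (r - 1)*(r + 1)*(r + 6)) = 1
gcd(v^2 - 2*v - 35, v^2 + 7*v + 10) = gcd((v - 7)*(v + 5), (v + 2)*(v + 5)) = v + 5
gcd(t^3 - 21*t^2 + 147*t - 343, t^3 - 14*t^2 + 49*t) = t^2 - 14*t + 49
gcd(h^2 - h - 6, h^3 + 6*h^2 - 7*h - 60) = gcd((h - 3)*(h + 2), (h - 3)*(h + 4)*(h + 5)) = h - 3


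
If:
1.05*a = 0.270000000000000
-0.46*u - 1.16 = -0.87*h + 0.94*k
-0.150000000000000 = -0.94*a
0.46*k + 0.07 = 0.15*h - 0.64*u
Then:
No Solution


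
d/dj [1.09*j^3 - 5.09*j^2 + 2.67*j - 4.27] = 3.27*j^2 - 10.18*j + 2.67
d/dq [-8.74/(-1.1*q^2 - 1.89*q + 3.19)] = (-19.228*q - 16.5186)/(1.1*q^2 + 1.89*q - 3.19)^2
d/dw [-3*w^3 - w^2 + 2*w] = -9*w^2 - 2*w + 2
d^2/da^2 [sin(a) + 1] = -sin(a)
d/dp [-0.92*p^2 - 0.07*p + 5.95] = -1.84*p - 0.07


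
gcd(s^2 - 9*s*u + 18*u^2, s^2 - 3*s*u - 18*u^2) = s - 6*u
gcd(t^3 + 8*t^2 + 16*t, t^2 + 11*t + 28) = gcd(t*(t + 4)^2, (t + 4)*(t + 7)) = t + 4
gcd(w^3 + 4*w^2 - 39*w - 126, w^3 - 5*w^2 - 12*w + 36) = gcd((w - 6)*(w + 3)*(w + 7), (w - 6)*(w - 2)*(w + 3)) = w^2 - 3*w - 18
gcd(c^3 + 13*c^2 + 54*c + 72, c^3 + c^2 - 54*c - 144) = c^2 + 9*c + 18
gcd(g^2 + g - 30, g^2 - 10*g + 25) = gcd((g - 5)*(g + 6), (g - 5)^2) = g - 5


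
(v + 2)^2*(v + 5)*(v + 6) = v^4 + 15*v^3 + 78*v^2 + 164*v + 120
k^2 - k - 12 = (k - 4)*(k + 3)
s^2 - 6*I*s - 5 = (s - 5*I)*(s - I)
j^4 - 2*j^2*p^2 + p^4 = (-j + p)^2*(j + p)^2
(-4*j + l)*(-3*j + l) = 12*j^2 - 7*j*l + l^2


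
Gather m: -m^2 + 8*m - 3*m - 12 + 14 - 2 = -m^2 + 5*m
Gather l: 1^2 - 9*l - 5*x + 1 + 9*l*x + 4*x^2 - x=l*(9*x - 9) + 4*x^2 - 6*x + 2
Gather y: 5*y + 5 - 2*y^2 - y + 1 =-2*y^2 + 4*y + 6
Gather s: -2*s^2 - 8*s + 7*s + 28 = -2*s^2 - s + 28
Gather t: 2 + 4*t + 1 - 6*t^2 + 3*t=-6*t^2 + 7*t + 3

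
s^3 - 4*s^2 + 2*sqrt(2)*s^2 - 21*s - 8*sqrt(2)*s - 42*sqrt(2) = (s - 7)*(s + 3)*(s + 2*sqrt(2))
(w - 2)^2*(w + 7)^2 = w^4 + 10*w^3 - 3*w^2 - 140*w + 196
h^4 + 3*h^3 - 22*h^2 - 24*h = h*(h - 4)*(h + 1)*(h + 6)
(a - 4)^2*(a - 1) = a^3 - 9*a^2 + 24*a - 16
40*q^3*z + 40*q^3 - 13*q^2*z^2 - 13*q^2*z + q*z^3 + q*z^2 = (-8*q + z)*(-5*q + z)*(q*z + q)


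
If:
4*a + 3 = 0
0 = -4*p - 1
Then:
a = -3/4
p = -1/4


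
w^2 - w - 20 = (w - 5)*(w + 4)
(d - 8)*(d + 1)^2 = d^3 - 6*d^2 - 15*d - 8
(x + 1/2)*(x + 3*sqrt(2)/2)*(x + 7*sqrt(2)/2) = x^3 + x^2/2 + 5*sqrt(2)*x^2 + 5*sqrt(2)*x/2 + 21*x/2 + 21/4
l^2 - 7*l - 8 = (l - 8)*(l + 1)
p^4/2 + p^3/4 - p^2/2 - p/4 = p*(p/2 + 1/4)*(p - 1)*(p + 1)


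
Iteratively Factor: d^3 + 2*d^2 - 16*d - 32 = (d + 2)*(d^2 - 16) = (d + 2)*(d + 4)*(d - 4)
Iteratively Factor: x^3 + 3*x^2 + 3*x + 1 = (x + 1)*(x^2 + 2*x + 1) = (x + 1)^2*(x + 1)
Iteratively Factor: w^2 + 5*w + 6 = (w + 2)*(w + 3)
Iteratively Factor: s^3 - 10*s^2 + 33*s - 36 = (s - 4)*(s^2 - 6*s + 9) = (s - 4)*(s - 3)*(s - 3)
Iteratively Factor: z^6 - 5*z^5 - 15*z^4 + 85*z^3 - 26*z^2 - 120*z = (z)*(z^5 - 5*z^4 - 15*z^3 + 85*z^2 - 26*z - 120) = z*(z - 2)*(z^4 - 3*z^3 - 21*z^2 + 43*z + 60) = z*(z - 2)*(z + 4)*(z^3 - 7*z^2 + 7*z + 15) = z*(z - 3)*(z - 2)*(z + 4)*(z^2 - 4*z - 5) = z*(z - 5)*(z - 3)*(z - 2)*(z + 4)*(z + 1)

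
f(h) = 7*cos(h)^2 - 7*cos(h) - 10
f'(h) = -14*sin(h)*cos(h) + 7*sin(h)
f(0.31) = -10.32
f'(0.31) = -1.93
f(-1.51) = -10.40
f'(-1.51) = -6.14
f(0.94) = -11.69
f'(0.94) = -1.02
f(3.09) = 3.97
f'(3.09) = 1.08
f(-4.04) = -2.92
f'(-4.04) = 12.30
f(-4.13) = -4.03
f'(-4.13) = 12.28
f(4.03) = -2.80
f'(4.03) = -12.28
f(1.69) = -9.07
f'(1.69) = 8.60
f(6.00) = -10.27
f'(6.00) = 1.80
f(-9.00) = 2.19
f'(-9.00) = -8.14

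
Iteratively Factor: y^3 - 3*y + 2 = (y - 1)*(y^2 + y - 2) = (y - 1)*(y + 2)*(y - 1)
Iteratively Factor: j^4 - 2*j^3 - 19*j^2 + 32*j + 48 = (j - 3)*(j^3 + j^2 - 16*j - 16) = (j - 3)*(j + 1)*(j^2 - 16) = (j - 3)*(j + 1)*(j + 4)*(j - 4)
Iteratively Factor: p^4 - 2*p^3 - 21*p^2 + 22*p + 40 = (p + 1)*(p^3 - 3*p^2 - 18*p + 40) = (p + 1)*(p + 4)*(p^2 - 7*p + 10) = (p - 5)*(p + 1)*(p + 4)*(p - 2)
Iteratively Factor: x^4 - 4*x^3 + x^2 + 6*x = (x - 3)*(x^3 - x^2 - 2*x) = (x - 3)*(x - 2)*(x^2 + x) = x*(x - 3)*(x - 2)*(x + 1)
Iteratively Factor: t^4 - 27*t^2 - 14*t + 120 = (t - 5)*(t^3 + 5*t^2 - 2*t - 24) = (t - 5)*(t - 2)*(t^2 + 7*t + 12) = (t - 5)*(t - 2)*(t + 4)*(t + 3)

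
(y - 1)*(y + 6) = y^2 + 5*y - 6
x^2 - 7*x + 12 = (x - 4)*(x - 3)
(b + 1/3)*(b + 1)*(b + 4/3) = b^3 + 8*b^2/3 + 19*b/9 + 4/9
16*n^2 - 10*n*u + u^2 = (-8*n + u)*(-2*n + u)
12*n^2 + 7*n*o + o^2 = (3*n + o)*(4*n + o)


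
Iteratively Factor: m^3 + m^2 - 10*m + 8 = (m - 1)*(m^2 + 2*m - 8) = (m - 2)*(m - 1)*(m + 4)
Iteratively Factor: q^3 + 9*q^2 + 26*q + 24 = (q + 2)*(q^2 + 7*q + 12) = (q + 2)*(q + 3)*(q + 4)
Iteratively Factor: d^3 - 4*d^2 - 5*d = (d)*(d^2 - 4*d - 5) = d*(d - 5)*(d + 1)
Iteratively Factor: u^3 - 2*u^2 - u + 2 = (u - 2)*(u^2 - 1) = (u - 2)*(u - 1)*(u + 1)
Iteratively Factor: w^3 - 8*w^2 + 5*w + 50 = (w - 5)*(w^2 - 3*w - 10) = (w - 5)^2*(w + 2)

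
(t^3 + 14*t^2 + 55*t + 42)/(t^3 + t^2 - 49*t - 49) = (t + 6)/(t - 7)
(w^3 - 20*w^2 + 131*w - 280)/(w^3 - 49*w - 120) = (w^2 - 12*w + 35)/(w^2 + 8*w + 15)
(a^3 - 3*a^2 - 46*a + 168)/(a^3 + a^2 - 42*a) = (a - 4)/a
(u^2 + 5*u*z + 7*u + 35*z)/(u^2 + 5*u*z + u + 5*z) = (u + 7)/(u + 1)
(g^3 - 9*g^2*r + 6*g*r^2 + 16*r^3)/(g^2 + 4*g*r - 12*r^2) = (g^2 - 7*g*r - 8*r^2)/(g + 6*r)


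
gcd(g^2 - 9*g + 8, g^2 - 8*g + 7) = g - 1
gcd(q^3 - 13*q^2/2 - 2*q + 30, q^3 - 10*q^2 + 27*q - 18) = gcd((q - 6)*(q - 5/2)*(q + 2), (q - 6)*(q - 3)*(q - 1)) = q - 6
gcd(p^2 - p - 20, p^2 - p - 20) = p^2 - p - 20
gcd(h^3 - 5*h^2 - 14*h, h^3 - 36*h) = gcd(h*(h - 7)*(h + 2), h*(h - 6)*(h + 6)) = h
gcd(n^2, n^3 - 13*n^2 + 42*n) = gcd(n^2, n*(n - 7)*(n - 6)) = n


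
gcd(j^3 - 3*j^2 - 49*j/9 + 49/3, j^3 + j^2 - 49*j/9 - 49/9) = j^2 - 49/9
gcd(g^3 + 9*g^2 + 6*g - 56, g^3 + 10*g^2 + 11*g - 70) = g^2 + 5*g - 14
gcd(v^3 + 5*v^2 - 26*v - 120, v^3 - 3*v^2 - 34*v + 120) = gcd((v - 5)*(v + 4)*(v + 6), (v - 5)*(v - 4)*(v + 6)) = v^2 + v - 30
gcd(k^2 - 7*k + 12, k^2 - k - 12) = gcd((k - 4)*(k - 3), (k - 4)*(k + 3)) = k - 4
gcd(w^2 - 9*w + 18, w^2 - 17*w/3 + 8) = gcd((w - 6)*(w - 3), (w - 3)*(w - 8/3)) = w - 3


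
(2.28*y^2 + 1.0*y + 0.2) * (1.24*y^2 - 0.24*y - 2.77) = 2.8272*y^4 + 0.6928*y^3 - 6.3076*y^2 - 2.818*y - 0.554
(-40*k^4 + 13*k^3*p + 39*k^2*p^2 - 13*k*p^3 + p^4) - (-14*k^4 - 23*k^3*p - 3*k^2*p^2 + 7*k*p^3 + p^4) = -26*k^4 + 36*k^3*p + 42*k^2*p^2 - 20*k*p^3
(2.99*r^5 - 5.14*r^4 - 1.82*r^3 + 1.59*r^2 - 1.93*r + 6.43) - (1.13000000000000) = 2.99*r^5 - 5.14*r^4 - 1.82*r^3 + 1.59*r^2 - 1.93*r + 5.3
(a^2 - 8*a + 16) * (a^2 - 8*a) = a^4 - 16*a^3 + 80*a^2 - 128*a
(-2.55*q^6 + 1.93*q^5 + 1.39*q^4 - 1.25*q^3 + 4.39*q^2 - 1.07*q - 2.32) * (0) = 0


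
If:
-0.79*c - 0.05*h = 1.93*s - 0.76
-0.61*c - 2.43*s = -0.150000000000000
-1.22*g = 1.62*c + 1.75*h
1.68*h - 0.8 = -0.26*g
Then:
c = 1.91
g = -4.15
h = 1.12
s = -0.42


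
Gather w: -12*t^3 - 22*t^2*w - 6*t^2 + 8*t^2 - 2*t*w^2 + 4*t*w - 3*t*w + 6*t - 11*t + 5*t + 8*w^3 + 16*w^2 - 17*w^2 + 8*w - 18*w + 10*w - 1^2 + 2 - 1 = -12*t^3 + 2*t^2 + 8*w^3 + w^2*(-2*t - 1) + w*(-22*t^2 + t)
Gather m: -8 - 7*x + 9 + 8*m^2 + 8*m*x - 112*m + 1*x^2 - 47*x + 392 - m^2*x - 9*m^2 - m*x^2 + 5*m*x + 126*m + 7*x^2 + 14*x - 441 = m^2*(-x - 1) + m*(-x^2 + 13*x + 14) + 8*x^2 - 40*x - 48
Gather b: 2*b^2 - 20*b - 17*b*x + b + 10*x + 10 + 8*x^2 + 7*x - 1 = 2*b^2 + b*(-17*x - 19) + 8*x^2 + 17*x + 9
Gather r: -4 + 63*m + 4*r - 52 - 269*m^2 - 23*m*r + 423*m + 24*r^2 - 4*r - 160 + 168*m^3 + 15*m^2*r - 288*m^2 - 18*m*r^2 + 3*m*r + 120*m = 168*m^3 - 557*m^2 + 606*m + r^2*(24 - 18*m) + r*(15*m^2 - 20*m) - 216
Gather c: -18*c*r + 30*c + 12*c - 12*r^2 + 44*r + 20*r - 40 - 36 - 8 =c*(42 - 18*r) - 12*r^2 + 64*r - 84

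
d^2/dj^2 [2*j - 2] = 0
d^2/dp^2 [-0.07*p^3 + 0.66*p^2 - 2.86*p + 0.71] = 1.32 - 0.42*p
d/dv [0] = 0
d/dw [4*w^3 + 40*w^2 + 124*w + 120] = 12*w^2 + 80*w + 124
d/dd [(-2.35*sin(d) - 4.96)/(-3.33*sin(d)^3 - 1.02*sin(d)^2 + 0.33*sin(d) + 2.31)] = (-21.85665*sin(d) + 3.91275*sin(3*d) + 25.9737*cos(2*d) - 29.7654)*cos(d)/(3.33*sin(d)^3 + 1.02*sin(d)^2 - 0.33*sin(d) - 2.31)^2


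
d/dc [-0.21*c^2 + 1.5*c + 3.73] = 1.5 - 0.42*c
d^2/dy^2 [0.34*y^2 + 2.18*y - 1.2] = 0.680000000000000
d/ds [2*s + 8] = 2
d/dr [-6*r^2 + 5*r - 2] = 5 - 12*r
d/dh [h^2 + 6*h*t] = 2*h + 6*t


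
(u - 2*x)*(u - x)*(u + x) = u^3 - 2*u^2*x - u*x^2 + 2*x^3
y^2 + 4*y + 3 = (y + 1)*(y + 3)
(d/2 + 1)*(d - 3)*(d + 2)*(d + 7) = d^4/2 + 4*d^3 - d^2/2 - 34*d - 42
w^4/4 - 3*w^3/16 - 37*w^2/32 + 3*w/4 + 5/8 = (w/4 + 1/2)*(w - 2)*(w - 5/4)*(w + 1/2)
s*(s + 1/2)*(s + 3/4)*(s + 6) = s^4 + 29*s^3/4 + 63*s^2/8 + 9*s/4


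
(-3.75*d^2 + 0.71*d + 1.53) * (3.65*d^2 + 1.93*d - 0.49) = -13.6875*d^4 - 4.646*d^3 + 8.7923*d^2 + 2.605*d - 0.7497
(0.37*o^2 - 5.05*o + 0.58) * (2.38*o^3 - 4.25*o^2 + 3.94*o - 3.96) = 0.8806*o^5 - 13.5915*o^4 + 24.3007*o^3 - 23.8272*o^2 + 22.2832*o - 2.2968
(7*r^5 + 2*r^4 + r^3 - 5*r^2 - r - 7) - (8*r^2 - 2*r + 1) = 7*r^5 + 2*r^4 + r^3 - 13*r^2 + r - 8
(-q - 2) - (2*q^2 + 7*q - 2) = -2*q^2 - 8*q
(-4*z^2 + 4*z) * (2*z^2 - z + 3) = -8*z^4 + 12*z^3 - 16*z^2 + 12*z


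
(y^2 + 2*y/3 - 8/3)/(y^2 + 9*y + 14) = (y - 4/3)/(y + 7)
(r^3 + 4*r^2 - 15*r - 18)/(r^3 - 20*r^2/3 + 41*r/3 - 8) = 3*(r^2 + 7*r + 6)/(3*r^2 - 11*r + 8)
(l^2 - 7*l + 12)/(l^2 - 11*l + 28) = (l - 3)/(l - 7)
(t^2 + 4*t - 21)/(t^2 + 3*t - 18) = (t + 7)/(t + 6)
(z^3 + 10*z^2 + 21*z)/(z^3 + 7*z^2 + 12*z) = (z + 7)/(z + 4)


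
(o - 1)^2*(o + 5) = o^3 + 3*o^2 - 9*o + 5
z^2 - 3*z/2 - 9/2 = (z - 3)*(z + 3/2)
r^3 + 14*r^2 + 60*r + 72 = (r + 2)*(r + 6)^2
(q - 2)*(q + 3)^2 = q^3 + 4*q^2 - 3*q - 18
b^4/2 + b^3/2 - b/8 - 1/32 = (b/2 + 1/4)*(b - 1/2)*(b + 1/2)^2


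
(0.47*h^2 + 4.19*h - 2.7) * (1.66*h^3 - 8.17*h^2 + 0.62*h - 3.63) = 0.7802*h^5 + 3.1155*h^4 - 38.4229*h^3 + 22.9507*h^2 - 16.8837*h + 9.801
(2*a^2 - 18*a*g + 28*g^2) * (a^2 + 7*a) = 2*a^4 - 18*a^3*g + 14*a^3 + 28*a^2*g^2 - 126*a^2*g + 196*a*g^2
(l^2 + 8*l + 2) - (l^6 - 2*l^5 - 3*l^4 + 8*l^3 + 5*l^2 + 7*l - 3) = -l^6 + 2*l^5 + 3*l^4 - 8*l^3 - 4*l^2 + l + 5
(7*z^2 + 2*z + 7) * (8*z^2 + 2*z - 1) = 56*z^4 + 30*z^3 + 53*z^2 + 12*z - 7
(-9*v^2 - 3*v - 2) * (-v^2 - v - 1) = 9*v^4 + 12*v^3 + 14*v^2 + 5*v + 2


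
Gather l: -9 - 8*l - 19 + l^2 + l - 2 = l^2 - 7*l - 30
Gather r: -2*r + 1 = 1 - 2*r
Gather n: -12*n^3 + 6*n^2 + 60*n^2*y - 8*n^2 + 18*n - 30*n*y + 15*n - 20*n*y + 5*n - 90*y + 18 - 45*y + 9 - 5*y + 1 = -12*n^3 + n^2*(60*y - 2) + n*(38 - 50*y) - 140*y + 28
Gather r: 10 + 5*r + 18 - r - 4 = 4*r + 24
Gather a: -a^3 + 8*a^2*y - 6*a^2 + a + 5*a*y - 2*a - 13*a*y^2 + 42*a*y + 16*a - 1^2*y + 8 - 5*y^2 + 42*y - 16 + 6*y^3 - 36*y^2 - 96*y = -a^3 + a^2*(8*y - 6) + a*(-13*y^2 + 47*y + 15) + 6*y^3 - 41*y^2 - 55*y - 8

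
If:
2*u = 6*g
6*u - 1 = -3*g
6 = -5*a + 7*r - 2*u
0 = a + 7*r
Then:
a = -22/21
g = 1/21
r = 22/147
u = 1/7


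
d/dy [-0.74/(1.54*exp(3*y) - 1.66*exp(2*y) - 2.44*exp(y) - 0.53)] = (3.4188*exp(2*y) - 2.4568*exp(y) - 1.8056)*exp(y)/(-1.54*exp(3*y) + 1.66*exp(2*y) + 2.44*exp(y) + 0.53)^2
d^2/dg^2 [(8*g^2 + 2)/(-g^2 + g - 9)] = 4*(-4*g^3 + 105*g^2 + 3*g - 316)/(g^6 - 3*g^5 + 30*g^4 - 55*g^3 + 270*g^2 - 243*g + 729)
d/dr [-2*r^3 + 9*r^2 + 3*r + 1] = -6*r^2 + 18*r + 3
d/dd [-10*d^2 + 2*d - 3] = 2 - 20*d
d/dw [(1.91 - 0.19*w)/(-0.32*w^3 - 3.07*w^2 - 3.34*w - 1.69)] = (-0.1216*w^3 + 1.2503*w^2 + 11.7274*w + 6.7005)/(0.1024*w^6 + 1.9648*w^5 + 11.5625*w^4 + 21.5892*w^3 + 21.5322*w^2 + 11.2892*w + 2.8561)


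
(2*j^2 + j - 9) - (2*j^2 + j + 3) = -12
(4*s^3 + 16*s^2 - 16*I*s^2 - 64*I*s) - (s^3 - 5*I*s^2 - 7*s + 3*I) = 3*s^3 + 16*s^2 - 11*I*s^2 + 7*s - 64*I*s - 3*I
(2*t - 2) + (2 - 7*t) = -5*t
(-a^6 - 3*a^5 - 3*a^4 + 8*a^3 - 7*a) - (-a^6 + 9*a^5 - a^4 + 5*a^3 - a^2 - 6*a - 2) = -12*a^5 - 2*a^4 + 3*a^3 + a^2 - a + 2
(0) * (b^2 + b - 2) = 0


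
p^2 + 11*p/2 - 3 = (p - 1/2)*(p + 6)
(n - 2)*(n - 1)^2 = n^3 - 4*n^2 + 5*n - 2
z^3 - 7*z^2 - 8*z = z*(z - 8)*(z + 1)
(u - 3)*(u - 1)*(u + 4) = u^3 - 13*u + 12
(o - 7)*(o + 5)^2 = o^3 + 3*o^2 - 45*o - 175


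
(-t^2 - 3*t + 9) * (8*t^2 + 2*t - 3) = -8*t^4 - 26*t^3 + 69*t^2 + 27*t - 27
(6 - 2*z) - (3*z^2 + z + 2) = -3*z^2 - 3*z + 4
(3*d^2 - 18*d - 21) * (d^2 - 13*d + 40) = 3*d^4 - 57*d^3 + 333*d^2 - 447*d - 840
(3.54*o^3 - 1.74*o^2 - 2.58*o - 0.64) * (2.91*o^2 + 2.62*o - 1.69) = 10.3014*o^5 + 4.2114*o^4 - 18.0492*o^3 - 5.6814*o^2 + 2.6834*o + 1.0816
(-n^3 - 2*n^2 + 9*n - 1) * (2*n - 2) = -2*n^4 - 2*n^3 + 22*n^2 - 20*n + 2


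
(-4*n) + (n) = -3*n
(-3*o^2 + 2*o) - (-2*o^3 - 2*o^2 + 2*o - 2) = 2*o^3 - o^2 + 2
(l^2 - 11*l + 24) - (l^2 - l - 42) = 66 - 10*l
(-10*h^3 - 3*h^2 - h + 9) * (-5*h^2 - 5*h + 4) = 50*h^5 + 65*h^4 - 20*h^3 - 52*h^2 - 49*h + 36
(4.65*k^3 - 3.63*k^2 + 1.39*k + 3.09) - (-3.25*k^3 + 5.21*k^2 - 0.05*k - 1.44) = 7.9*k^3 - 8.84*k^2 + 1.44*k + 4.53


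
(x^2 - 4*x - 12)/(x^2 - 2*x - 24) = (x + 2)/(x + 4)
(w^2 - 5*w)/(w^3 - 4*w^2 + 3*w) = (w - 5)/(w^2 - 4*w + 3)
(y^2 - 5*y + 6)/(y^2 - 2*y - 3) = (y - 2)/(y + 1)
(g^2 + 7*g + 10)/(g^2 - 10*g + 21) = (g^2 + 7*g + 10)/(g^2 - 10*g + 21)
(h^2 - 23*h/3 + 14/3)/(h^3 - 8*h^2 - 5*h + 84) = (h - 2/3)/(h^2 - h - 12)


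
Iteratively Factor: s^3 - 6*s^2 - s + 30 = (s - 3)*(s^2 - 3*s - 10) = (s - 3)*(s + 2)*(s - 5)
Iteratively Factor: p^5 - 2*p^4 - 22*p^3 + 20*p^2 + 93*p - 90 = (p - 1)*(p^4 - p^3 - 23*p^2 - 3*p + 90) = (p - 1)*(p + 3)*(p^3 - 4*p^2 - 11*p + 30) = (p - 5)*(p - 1)*(p + 3)*(p^2 + p - 6) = (p - 5)*(p - 1)*(p + 3)^2*(p - 2)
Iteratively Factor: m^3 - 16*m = (m - 4)*(m^2 + 4*m) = m*(m - 4)*(m + 4)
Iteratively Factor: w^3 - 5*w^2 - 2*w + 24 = (w - 4)*(w^2 - w - 6) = (w - 4)*(w - 3)*(w + 2)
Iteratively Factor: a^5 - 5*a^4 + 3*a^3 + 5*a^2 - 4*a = (a)*(a^4 - 5*a^3 + 3*a^2 + 5*a - 4) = a*(a - 4)*(a^3 - a^2 - a + 1) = a*(a - 4)*(a + 1)*(a^2 - 2*a + 1) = a*(a - 4)*(a - 1)*(a + 1)*(a - 1)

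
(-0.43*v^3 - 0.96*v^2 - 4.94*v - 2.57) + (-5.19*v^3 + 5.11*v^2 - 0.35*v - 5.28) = -5.62*v^3 + 4.15*v^2 - 5.29*v - 7.85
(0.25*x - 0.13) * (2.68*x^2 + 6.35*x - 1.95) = 0.67*x^3 + 1.2391*x^2 - 1.313*x + 0.2535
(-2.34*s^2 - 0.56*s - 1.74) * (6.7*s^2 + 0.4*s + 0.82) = -15.678*s^4 - 4.688*s^3 - 13.8008*s^2 - 1.1552*s - 1.4268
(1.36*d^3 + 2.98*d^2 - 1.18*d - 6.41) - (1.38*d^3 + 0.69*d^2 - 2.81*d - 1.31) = -0.0199999999999998*d^3 + 2.29*d^2 + 1.63*d - 5.1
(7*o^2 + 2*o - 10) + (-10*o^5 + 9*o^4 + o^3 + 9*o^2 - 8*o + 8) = -10*o^5 + 9*o^4 + o^3 + 16*o^2 - 6*o - 2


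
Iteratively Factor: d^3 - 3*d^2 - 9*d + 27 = (d - 3)*(d^2 - 9) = (d - 3)*(d + 3)*(d - 3)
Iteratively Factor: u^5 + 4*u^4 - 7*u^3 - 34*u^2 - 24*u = (u - 3)*(u^4 + 7*u^3 + 14*u^2 + 8*u) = (u - 3)*(u + 2)*(u^3 + 5*u^2 + 4*u) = u*(u - 3)*(u + 2)*(u^2 + 5*u + 4) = u*(u - 3)*(u + 2)*(u + 4)*(u + 1)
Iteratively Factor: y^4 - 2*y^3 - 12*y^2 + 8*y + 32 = (y + 2)*(y^3 - 4*y^2 - 4*y + 16) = (y - 2)*(y + 2)*(y^2 - 2*y - 8) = (y - 2)*(y + 2)^2*(y - 4)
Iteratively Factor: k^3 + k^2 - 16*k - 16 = (k + 1)*(k^2 - 16) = (k - 4)*(k + 1)*(k + 4)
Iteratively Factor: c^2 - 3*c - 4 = (c + 1)*(c - 4)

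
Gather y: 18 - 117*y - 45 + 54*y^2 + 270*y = 54*y^2 + 153*y - 27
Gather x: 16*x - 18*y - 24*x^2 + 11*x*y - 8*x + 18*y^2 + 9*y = -24*x^2 + x*(11*y + 8) + 18*y^2 - 9*y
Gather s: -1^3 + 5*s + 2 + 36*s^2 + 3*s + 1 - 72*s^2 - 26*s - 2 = -36*s^2 - 18*s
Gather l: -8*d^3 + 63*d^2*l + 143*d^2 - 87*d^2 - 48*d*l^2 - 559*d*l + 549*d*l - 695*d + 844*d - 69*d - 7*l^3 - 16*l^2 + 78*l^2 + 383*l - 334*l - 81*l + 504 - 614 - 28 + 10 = -8*d^3 + 56*d^2 + 80*d - 7*l^3 + l^2*(62 - 48*d) + l*(63*d^2 - 10*d - 32) - 128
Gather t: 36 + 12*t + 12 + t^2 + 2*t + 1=t^2 + 14*t + 49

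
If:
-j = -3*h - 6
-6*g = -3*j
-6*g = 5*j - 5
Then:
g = 5/16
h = -43/24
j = 5/8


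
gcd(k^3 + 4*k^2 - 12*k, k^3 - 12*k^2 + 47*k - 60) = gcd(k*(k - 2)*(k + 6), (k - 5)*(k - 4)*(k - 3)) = 1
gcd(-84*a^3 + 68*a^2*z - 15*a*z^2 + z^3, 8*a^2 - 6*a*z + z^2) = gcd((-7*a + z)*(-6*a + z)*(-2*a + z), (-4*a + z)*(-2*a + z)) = -2*a + z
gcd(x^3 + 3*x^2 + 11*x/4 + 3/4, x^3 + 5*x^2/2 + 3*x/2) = x^2 + 5*x/2 + 3/2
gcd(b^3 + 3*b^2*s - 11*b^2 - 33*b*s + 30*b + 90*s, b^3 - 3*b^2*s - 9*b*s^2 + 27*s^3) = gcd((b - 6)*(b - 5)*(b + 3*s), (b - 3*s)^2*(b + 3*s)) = b + 3*s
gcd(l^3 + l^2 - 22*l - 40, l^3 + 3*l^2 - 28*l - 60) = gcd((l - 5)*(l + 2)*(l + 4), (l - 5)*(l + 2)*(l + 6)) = l^2 - 3*l - 10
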